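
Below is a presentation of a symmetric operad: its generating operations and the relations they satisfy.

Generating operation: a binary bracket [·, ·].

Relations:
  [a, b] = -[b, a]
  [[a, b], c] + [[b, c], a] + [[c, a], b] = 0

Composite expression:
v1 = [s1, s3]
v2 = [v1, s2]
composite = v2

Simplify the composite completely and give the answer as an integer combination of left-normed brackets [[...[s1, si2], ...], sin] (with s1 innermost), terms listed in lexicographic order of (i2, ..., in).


In the tensor algebra, words opening s1 carry the s1-anchored form.
Composite bracket: [[s1, s3], s2]
Each bracket splits as ab - ba, giving 4 signed words (2^2 = 4).
Collect the words opening with s1:
  from s1s3s2, sign +1: term +[[s1, s3], s2]

[[s1, s3], s2]


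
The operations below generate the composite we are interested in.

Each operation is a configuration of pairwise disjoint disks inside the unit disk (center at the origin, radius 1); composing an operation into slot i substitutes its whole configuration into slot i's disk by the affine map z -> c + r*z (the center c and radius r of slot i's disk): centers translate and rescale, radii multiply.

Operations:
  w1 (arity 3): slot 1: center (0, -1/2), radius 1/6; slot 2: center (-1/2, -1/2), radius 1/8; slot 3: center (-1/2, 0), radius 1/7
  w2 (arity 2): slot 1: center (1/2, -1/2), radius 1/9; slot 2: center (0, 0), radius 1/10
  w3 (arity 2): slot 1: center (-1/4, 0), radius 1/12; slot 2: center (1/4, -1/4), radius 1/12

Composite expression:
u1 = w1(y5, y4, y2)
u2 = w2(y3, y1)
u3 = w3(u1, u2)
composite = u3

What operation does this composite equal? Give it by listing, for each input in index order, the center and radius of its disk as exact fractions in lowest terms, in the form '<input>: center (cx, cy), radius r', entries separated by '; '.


y1: center (1/4, -1/4), radius 1/120; y2: center (-7/24, 0), radius 1/84; y3: center (7/24, -7/24), radius 1/108; y4: center (-7/24, -1/24), radius 1/96; y5: center (-1/4, -1/24), radius 1/72

Each y-disk chains the slot maps above it in w3; radii multiply.
y5: after 2 affine steps, its disk has center (-1/4, -1/24), radius 1/72
y4: after 2 affine steps, its disk has center (-7/24, -1/24), radius 1/96
y2: after 2 affine steps, its disk has center (-7/24, 0), radius 1/84
y3: after 2 affine steps, its disk has center (7/24, -7/24), radius 1/108
y1: after 2 affine steps, its disk has center (1/4, -1/4), radius 1/120


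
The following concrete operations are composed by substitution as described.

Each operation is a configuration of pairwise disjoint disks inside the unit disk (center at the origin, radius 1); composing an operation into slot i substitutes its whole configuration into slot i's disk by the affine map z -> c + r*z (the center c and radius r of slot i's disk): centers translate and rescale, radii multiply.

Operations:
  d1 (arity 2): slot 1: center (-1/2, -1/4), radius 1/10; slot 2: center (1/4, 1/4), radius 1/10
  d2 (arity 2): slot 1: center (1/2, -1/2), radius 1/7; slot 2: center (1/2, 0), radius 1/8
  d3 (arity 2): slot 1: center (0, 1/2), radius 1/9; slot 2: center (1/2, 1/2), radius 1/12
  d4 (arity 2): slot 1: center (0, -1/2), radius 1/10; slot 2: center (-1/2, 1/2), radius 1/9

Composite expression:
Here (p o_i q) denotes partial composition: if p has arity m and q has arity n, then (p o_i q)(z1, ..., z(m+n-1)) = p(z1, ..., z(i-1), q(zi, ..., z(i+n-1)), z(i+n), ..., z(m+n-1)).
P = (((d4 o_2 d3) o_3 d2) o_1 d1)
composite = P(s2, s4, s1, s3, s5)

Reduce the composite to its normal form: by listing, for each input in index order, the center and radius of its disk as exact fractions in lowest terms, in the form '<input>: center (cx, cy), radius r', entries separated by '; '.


Below d4, radii multiply path by path; the s-disk centers shift.
input s2: applying the 2 nested substitutions gives center (-1/20, -21/40), radius 1/100
input s4: applying the 2 nested substitutions gives center (1/40, -19/40), radius 1/100
input s1: applying the 2 nested substitutions gives center (-1/2, 5/9), radius 1/81
input s3: applying the 3 nested substitutions gives center (-95/216, 119/216), radius 1/756
input s5: applying the 3 nested substitutions gives center (-95/216, 5/9), radius 1/864

s1: center (-1/2, 5/9), radius 1/81; s2: center (-1/20, -21/40), radius 1/100; s3: center (-95/216, 119/216), radius 1/756; s4: center (1/40, -19/40), radius 1/100; s5: center (-95/216, 5/9), radius 1/864


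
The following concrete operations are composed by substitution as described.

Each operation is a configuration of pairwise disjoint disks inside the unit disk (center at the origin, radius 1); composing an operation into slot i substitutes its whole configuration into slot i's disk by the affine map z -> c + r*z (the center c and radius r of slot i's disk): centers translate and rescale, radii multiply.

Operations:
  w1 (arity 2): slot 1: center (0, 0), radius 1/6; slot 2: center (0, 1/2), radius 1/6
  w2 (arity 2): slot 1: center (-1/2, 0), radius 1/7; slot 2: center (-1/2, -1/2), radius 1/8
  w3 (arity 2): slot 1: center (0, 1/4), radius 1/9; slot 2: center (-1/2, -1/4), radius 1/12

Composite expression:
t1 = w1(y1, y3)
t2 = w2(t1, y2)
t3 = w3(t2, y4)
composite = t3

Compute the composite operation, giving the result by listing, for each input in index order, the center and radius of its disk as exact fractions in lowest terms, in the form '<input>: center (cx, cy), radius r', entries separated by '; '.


y1: center (-1/18, 1/4), radius 1/378; y2: center (-1/18, 7/36), radius 1/72; y3: center (-1/18, 65/252), radius 1/378; y4: center (-1/2, -1/4), radius 1/12


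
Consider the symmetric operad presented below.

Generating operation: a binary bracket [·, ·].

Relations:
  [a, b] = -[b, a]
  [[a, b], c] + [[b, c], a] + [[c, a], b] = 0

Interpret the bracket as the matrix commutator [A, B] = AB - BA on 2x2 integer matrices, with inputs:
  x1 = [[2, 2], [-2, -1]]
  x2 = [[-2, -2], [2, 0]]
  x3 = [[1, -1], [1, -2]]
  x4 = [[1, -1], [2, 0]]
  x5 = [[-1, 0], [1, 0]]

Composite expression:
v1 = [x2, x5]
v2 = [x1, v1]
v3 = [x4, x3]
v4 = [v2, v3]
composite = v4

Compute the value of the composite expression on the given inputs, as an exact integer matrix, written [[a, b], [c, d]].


[[-6, -20], [56, 6]]

[x2, x5] = [[-2, -2], [0, 2]]
[x1, [x2, x5]] = [[-4, 2], [8, 4]]
[x4, x3] = [[1, 2], [5, -1]]
[[x1, [x2, x5]], [x4, x3]] = [[-6, -20], [56, 6]]


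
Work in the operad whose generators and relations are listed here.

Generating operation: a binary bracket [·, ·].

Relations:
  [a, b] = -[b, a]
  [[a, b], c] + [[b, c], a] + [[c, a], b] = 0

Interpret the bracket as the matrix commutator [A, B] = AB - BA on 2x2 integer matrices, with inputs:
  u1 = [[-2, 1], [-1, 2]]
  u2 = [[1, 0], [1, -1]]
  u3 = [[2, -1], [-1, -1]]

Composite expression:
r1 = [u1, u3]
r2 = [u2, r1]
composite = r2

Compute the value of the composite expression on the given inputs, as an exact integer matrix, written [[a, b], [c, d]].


[u1, u3] = [[-2, 1], [-7, 2]]
[u2, [u1, u3]] = [[-1, 2], [10, 1]]

[[-1, 2], [10, 1]]


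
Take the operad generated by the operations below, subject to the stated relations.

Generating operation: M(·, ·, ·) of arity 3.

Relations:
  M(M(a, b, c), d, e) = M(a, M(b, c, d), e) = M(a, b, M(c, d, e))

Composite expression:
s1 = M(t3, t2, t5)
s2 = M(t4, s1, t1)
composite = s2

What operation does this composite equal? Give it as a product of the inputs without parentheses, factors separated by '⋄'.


t4 ⋄ t3 ⋄ t2 ⋄ t5 ⋄ t1

Associativity of M dissolves the nesting; only the t-input order survives.
M(t3, t2, t5) reduces to t3 ⋄ t2 ⋄ t5
M(t4, M(t3, t2, t5), t1) reduces to t4 ⋄ t3 ⋄ t2 ⋄ t5 ⋄ t1


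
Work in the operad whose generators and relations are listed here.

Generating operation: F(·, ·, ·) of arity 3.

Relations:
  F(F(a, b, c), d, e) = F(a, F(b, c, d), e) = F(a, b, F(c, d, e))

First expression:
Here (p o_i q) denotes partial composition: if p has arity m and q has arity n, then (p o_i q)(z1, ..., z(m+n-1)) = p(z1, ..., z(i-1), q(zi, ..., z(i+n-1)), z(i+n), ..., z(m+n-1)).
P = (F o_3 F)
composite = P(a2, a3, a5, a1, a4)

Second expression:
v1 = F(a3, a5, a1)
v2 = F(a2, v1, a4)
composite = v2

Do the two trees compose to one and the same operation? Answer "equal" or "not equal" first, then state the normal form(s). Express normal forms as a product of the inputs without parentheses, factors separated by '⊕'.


equal; the common form is a2 ⊕ a3 ⊕ a5 ⊕ a1 ⊕ a4

The first expression, normalized: a2 ⊕ a3 ⊕ a5 ⊕ a1 ⊕ a4
The second expression, normalized: a2 ⊕ a3 ⊕ a5 ⊕ a1 ⊕ a4
Identical normal forms: equal.


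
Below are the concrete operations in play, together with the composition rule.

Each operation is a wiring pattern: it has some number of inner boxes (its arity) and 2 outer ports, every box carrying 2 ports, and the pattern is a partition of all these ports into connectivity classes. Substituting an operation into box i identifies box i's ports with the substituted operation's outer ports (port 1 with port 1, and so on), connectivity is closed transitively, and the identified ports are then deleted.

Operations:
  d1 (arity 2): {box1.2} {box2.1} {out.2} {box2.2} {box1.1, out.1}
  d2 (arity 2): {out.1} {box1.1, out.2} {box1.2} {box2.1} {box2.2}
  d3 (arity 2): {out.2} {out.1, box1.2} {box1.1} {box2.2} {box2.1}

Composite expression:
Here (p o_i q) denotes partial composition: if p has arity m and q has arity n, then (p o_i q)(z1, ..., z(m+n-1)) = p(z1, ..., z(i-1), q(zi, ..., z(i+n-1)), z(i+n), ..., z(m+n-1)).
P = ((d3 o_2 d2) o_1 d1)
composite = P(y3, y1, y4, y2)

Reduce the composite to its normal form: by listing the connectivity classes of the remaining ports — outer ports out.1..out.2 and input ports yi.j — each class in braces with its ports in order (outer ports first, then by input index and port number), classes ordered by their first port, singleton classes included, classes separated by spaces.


Treat the ports identified at d3 as solder joints: merge, then drop.
composing d1 on (y3, y1), with out.j its own outer ports: {out.1, y3.1} {out.2} {y1.1} {y1.2} {y3.2}
composing d2 on (y4, y2), with out.j its own outer ports: {out.1} {out.2, y4.1} {y2.1} {y2.2} {y4.2}
composing d3 on (y3, y1, y4, y2), with out.j its own outer ports: {out.1} {out.2} {y1.1} {y1.2} {y2.1} {y2.2} {y3.1} {y3.2} {y4.1} {y4.2}

{out.1} {out.2} {y1.1} {y1.2} {y2.1} {y2.2} {y3.1} {y3.2} {y4.1} {y4.2}


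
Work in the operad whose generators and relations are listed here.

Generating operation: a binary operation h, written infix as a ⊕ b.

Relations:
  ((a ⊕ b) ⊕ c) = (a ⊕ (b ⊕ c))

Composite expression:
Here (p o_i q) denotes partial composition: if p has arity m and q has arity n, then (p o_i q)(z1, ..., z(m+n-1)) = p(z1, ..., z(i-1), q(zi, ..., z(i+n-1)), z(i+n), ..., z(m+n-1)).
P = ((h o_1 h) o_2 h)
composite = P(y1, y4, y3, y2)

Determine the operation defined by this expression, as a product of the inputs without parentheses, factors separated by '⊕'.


y1 ⊕ y4 ⊕ y3 ⊕ y2


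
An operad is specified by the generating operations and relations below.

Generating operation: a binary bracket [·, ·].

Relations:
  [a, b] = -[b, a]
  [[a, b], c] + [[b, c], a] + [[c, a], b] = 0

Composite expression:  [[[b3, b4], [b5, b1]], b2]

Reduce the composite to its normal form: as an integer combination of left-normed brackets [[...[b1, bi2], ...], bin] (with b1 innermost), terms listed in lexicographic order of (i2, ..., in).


[[[[b1, b5], b3], b4], b2] - [[[[b1, b5], b4], b3], b2]


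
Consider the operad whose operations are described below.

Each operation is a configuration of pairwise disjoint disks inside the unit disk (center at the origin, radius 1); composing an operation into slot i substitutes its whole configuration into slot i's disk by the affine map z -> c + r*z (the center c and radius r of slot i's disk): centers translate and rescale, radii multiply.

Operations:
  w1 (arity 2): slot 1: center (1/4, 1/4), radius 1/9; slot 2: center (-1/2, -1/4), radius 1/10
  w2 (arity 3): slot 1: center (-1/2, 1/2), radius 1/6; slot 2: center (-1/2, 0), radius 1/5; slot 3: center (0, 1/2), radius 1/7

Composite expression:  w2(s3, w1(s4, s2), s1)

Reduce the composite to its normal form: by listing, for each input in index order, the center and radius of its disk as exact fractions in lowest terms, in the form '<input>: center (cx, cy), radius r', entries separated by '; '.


s1: center (0, 1/2), radius 1/7; s2: center (-3/5, -1/20), radius 1/50; s3: center (-1/2, 1/2), radius 1/6; s4: center (-9/20, 1/20), radius 1/45

Only the slot chain above each s matters under w2; compose those maps.
s3: after 1 affine step, its disk has center (-1/2, 1/2), radius 1/6
s4: after 2 affine steps, its disk has center (-9/20, 1/20), radius 1/45
s2: after 2 affine steps, its disk has center (-3/5, -1/20), radius 1/50
s1: after 1 affine step, its disk has center (0, 1/2), radius 1/7


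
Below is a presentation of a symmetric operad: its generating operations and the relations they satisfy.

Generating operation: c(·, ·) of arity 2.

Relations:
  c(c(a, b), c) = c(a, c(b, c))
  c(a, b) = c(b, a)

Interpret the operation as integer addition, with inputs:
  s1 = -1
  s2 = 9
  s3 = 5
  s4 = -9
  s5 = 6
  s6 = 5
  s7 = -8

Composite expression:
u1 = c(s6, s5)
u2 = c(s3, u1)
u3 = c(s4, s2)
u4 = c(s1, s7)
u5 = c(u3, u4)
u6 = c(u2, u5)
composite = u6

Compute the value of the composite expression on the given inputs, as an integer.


7


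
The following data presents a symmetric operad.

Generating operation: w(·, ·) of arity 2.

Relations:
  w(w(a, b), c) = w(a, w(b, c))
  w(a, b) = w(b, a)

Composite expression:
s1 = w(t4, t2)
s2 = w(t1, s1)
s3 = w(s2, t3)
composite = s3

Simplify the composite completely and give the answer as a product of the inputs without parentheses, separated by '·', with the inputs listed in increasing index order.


t1 · t2 · t3 · t4

Reordering under w is free, so list the t-inputs canonically.
w(t4, t2) flattens to t4 · t2
w(t1, w(t4, t2)) flattens to t1 · t4 · t2
w(w(t1, w(t4, t2)), t3) flattens to t1 · t4 · t2 · t3
putting the inputs in ascending order: t1 · t2 · t3 · t4


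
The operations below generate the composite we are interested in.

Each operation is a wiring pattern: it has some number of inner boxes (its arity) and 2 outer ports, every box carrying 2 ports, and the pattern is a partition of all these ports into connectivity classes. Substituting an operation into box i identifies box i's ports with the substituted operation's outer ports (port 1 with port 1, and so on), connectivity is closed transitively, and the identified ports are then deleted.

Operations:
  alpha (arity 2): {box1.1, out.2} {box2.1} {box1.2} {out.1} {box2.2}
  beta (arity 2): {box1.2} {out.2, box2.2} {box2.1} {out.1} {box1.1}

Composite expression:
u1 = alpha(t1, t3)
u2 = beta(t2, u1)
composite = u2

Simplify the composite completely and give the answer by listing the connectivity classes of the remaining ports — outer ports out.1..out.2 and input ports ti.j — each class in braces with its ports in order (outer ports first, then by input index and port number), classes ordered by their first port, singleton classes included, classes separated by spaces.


{out.1} {out.2, t1.1} {t1.2} {t2.1} {t2.2} {t3.1} {t3.2}

Connectivity passes through glued beta-boundaries; trace each wire chain.
stage alpha: inputs (t1, t3), connectivity {out.1} {out.2, t1.1} {t1.2} {t3.1} {t3.2}, out.j its boundary
stage beta: inputs (t2, t1, t3), connectivity {out.1} {out.2, t1.1} {t1.2} {t2.1} {t2.2} {t3.1} {t3.2}, out.j its boundary


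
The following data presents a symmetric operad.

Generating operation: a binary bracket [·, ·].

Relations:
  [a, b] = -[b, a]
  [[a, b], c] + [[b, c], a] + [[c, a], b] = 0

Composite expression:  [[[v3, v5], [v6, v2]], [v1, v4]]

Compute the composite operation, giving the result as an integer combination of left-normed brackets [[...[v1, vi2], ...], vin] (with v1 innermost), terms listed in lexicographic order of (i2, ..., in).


-[[[[[v1, v4], v2], v6], v3], v5] + [[[[[v1, v4], v2], v6], v5], v3] + [[[[[v1, v4], v3], v5], v2], v6] - [[[[[v1, v4], v3], v5], v6], v2] - [[[[[v1, v4], v5], v3], v2], v6] + [[[[[v1, v4], v5], v3], v6], v2] + [[[[[v1, v4], v6], v2], v3], v5] - [[[[[v1, v4], v6], v2], v5], v3]


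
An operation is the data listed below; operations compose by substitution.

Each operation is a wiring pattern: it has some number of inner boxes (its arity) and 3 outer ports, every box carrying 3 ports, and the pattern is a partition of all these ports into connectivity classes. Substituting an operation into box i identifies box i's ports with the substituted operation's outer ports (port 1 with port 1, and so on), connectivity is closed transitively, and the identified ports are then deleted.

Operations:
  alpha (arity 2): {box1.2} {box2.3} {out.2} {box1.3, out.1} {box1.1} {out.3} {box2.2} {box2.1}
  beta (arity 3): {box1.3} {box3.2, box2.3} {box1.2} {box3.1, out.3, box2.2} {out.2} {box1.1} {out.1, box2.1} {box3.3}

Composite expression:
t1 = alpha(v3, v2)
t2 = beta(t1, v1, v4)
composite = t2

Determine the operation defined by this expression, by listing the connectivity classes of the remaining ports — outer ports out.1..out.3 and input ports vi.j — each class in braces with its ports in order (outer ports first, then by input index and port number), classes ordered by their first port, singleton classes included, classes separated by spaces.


{out.1, v1.1} {out.2} {out.3, v1.2, v4.1} {v1.3, v4.2} {v2.1} {v2.2} {v2.3} {v3.1} {v3.2} {v3.3} {v4.3}

Treat the ports identified at beta as solder joints: merge, then drop.
stage alpha: inputs (v3, v2), connectivity {out.1, v3.3} {out.2} {out.3} {v2.1} {v2.2} {v2.3} {v3.1} {v3.2}, out.j its boundary
stage beta: inputs (v3, v2, v1, v4), connectivity {out.1, v1.1} {out.2} {out.3, v1.2, v4.1} {v1.3, v4.2} {v2.1} {v2.2} {v2.3} {v3.1} {v3.2} {v3.3} {v4.3}, out.j its boundary


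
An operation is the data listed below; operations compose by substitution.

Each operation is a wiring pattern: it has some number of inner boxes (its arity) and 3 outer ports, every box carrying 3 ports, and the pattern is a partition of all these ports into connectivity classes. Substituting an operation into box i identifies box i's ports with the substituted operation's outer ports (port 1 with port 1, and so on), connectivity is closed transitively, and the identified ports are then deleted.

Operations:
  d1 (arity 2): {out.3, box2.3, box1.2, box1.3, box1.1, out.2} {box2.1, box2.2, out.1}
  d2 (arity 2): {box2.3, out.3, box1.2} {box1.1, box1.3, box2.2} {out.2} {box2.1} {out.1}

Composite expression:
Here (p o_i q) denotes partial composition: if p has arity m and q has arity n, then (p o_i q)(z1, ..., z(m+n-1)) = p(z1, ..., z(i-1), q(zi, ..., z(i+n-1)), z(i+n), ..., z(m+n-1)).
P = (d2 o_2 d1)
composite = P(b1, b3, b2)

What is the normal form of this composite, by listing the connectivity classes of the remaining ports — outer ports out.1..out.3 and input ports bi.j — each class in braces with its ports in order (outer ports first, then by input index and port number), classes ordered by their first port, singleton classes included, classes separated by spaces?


{out.1} {out.2} {out.3, b1.1, b1.2, b1.3, b2.3, b3.1, b3.2, b3.3} {b2.1, b2.2}

Substituting into d2 glues patterns; closure does the rest.
composing d1 on (b3, b2), with out.j its own outer ports: {out.1, b2.1, b2.2} {out.2, out.3, b2.3, b3.1, b3.2, b3.3}
composing d2 on (b1, b3, b2), with out.j its own outer ports: {out.1} {out.2} {out.3, b1.1, b1.2, b1.3, b2.3, b3.1, b3.2, b3.3} {b2.1, b2.2}


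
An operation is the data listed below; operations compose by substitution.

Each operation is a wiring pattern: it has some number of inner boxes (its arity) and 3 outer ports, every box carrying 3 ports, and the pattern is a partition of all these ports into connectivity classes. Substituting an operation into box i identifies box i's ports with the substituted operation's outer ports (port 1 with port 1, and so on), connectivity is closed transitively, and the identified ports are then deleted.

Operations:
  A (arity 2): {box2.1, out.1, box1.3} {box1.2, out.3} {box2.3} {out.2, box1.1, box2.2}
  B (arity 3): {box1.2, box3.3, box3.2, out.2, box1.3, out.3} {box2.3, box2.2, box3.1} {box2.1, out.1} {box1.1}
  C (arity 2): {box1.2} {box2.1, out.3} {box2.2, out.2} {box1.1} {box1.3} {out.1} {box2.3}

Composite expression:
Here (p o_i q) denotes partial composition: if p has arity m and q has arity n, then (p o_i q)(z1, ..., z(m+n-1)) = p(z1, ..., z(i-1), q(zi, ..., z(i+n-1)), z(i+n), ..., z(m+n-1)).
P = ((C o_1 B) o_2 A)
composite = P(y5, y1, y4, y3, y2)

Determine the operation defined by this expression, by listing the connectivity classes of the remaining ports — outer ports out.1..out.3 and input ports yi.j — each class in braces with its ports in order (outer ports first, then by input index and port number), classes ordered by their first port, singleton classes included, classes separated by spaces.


{out.1} {out.2, y2.2} {out.3, y2.1} {y1.1, y1.2, y3.1, y4.2} {y1.3, y4.1} {y2.3} {y3.2, y3.3, y5.2, y5.3} {y4.3} {y5.1}


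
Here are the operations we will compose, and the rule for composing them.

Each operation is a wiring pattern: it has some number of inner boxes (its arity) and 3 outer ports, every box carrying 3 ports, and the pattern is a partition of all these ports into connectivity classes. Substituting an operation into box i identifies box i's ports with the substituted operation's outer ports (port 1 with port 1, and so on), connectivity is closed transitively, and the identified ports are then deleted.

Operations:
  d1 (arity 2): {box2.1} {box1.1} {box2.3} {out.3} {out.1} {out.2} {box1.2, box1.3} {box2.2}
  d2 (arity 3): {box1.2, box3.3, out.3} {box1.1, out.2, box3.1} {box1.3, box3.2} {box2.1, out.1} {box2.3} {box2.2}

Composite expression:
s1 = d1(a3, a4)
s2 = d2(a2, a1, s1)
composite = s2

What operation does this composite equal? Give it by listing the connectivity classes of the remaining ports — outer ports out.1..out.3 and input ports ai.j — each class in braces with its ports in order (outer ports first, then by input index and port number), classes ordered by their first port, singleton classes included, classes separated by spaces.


Two ports join when wires chain via d2-identified ports.
composing d1 on (a3, a4), with out.j its own outer ports: {out.1} {out.2} {out.3} {a3.1} {a3.2, a3.3} {a4.1} {a4.2} {a4.3}
composing d2 on (a2, a1, a3, a4), with out.j its own outer ports: {out.1, a1.1} {out.2, a2.1} {out.3, a2.2} {a1.2} {a1.3} {a2.3} {a3.1} {a3.2, a3.3} {a4.1} {a4.2} {a4.3}

{out.1, a1.1} {out.2, a2.1} {out.3, a2.2} {a1.2} {a1.3} {a2.3} {a3.1} {a3.2, a3.3} {a4.1} {a4.2} {a4.3}


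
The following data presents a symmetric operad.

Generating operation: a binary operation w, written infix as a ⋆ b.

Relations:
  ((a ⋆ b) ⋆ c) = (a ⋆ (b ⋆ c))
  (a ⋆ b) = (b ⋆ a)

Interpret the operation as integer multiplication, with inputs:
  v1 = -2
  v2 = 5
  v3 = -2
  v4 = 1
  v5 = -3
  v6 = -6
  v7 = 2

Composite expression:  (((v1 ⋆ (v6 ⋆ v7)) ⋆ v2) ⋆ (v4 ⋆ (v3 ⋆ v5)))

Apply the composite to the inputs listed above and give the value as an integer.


720

(v6 ⋆ v7) = -12
(v1 ⋆ (v6 ⋆ v7)) = 24
((v1 ⋆ (v6 ⋆ v7)) ⋆ v2) = 120
(v3 ⋆ v5) = 6
(v4 ⋆ (v3 ⋆ v5)) = 6
(((v1 ⋆ (v6 ⋆ v7)) ⋆ v2) ⋆ (v4 ⋆ (v3 ⋆ v5))) = 720


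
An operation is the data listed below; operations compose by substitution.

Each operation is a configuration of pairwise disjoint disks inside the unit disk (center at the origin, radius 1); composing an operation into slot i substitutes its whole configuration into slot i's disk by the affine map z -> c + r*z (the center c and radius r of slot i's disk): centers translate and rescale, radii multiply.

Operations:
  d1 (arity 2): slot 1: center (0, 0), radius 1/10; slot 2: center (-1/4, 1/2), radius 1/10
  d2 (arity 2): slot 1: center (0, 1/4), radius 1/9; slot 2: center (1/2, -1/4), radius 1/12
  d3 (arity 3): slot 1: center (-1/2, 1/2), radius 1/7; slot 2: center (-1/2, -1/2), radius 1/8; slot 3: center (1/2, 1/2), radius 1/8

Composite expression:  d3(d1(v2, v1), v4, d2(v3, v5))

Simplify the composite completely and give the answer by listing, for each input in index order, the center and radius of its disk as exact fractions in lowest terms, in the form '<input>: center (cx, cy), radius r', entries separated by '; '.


v1: center (-15/28, 4/7), radius 1/70; v2: center (-1/2, 1/2), radius 1/70; v3: center (1/2, 17/32), radius 1/72; v4: center (-1/2, -1/2), radius 1/8; v5: center (9/16, 15/32), radius 1/96

Below d3, radii multiply path by path; the v-disk centers shift.
v2 passes through 2 substitutions, ending at center (-1/2, 1/2), radius 1/70
v1 passes through 2 substitutions, ending at center (-15/28, 4/7), radius 1/70
v4 passes through 1 substitution, ending at center (-1/2, -1/2), radius 1/8
v3 passes through 2 substitutions, ending at center (1/2, 17/32), radius 1/72
v5 passes through 2 substitutions, ending at center (9/16, 15/32), radius 1/96


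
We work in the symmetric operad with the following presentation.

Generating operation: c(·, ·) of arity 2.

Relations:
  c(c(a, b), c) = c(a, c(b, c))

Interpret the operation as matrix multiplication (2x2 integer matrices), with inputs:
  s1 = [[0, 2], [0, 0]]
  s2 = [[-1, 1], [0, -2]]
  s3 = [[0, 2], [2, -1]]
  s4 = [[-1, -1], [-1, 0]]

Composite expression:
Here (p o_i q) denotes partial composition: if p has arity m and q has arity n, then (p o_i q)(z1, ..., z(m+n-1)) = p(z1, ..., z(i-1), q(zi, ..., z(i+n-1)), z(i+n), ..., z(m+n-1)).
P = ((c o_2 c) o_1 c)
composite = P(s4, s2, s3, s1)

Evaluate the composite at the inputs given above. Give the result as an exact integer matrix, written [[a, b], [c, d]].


[[0, 4], [0, -4]]


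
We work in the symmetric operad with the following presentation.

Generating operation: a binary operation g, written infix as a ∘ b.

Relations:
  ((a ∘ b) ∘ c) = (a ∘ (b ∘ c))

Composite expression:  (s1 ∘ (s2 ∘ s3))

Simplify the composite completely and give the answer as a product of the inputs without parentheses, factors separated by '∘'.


Key point: g is associative — brackets drop, the s-order remains.
(s2 ∘ s3) collapses to s2 ∘ s3
(s1 ∘ (s2 ∘ s3)) collapses to s1 ∘ s2 ∘ s3

s1 ∘ s2 ∘ s3


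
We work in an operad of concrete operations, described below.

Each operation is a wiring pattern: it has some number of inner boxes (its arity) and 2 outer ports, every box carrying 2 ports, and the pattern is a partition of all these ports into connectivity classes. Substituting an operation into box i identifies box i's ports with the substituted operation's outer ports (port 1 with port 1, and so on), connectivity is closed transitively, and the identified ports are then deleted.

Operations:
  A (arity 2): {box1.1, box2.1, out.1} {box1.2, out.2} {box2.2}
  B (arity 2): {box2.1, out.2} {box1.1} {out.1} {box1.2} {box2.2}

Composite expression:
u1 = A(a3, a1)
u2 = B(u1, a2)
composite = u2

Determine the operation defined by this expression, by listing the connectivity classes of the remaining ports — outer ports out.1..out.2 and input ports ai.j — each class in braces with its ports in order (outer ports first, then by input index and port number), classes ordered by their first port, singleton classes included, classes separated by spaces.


{out.1} {out.2, a2.1} {a1.1, a3.1} {a1.2} {a2.2} {a3.2}

Connectivity passes through glued B-boundaries; trace each wire chain.
A over (a3, a1) gives {out.1, a1.1, a3.1} {out.2, a3.2} {a1.2}, out.j being that stage's outer ports
B over (a3, a1, a2) gives {out.1} {out.2, a2.1} {a1.1, a3.1} {a1.2} {a2.2} {a3.2}, out.j being that stage's outer ports


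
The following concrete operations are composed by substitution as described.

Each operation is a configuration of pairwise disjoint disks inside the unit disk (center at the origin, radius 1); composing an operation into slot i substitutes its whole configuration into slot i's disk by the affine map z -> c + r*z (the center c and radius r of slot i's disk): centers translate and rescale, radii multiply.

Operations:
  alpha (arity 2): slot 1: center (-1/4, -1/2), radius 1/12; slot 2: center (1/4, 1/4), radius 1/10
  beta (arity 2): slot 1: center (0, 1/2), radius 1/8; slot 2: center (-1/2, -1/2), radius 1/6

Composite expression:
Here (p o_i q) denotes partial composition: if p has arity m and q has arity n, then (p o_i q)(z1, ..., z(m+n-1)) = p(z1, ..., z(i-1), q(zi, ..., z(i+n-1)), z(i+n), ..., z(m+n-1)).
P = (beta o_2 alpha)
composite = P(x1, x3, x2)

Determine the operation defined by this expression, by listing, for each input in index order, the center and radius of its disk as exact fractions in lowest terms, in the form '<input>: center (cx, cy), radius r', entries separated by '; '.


x1: center (0, 1/2), radius 1/8; x2: center (-11/24, -11/24), radius 1/60; x3: center (-13/24, -7/12), radius 1/72

Nesting under beta composes maps z -> c + r*z down each x-path.
x1 passes through 1 substitution, ending at center (0, 1/2), radius 1/8
x3 passes through 2 substitutions, ending at center (-13/24, -7/12), radius 1/72
x2 passes through 2 substitutions, ending at center (-11/24, -11/24), radius 1/60


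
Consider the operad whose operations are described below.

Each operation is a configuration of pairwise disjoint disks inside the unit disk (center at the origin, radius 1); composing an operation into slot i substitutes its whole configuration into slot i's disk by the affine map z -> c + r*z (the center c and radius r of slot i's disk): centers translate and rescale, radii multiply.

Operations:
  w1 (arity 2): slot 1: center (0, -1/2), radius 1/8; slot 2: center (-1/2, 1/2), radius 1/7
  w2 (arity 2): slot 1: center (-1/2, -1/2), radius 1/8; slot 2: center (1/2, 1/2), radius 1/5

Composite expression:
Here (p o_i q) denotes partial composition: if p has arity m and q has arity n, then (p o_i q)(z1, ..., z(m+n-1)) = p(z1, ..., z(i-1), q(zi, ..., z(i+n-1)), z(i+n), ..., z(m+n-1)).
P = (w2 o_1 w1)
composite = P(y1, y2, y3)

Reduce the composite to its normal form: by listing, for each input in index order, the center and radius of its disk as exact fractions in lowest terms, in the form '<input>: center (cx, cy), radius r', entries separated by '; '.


y1: center (-1/2, -9/16), radius 1/64; y2: center (-9/16, -7/16), radius 1/56; y3: center (1/2, 1/2), radius 1/5

Follow each y-input down from w2: c' goes to c + r*c', radius to r*r'.
for y1, the 2-step affine chain lands on center (-1/2, -9/16), radius 1/64
for y2, the 2-step affine chain lands on center (-9/16, -7/16), radius 1/56
for y3, the 1-step affine chain lands on center (1/2, 1/2), radius 1/5


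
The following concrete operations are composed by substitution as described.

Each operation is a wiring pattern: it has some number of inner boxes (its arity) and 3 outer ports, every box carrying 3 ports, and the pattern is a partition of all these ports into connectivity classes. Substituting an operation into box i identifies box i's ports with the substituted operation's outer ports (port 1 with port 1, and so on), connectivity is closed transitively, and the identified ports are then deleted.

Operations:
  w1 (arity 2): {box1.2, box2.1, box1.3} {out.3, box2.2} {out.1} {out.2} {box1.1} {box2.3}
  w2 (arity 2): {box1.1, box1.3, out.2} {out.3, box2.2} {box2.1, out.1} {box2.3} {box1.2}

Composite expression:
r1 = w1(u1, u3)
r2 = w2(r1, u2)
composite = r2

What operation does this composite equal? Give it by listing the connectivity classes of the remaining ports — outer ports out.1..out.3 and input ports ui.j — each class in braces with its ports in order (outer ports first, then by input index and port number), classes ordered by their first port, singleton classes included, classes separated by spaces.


Treat the ports identified at w2 as solder joints: merge, then drop.
stage w1: inputs (u1, u3), connectivity {out.1} {out.2} {out.3, u3.2} {u1.1} {u1.2, u1.3, u3.1} {u3.3}, out.j its boundary
stage w2: inputs (u1, u3, u2), connectivity {out.1, u2.1} {out.2, u3.2} {out.3, u2.2} {u1.1} {u1.2, u1.3, u3.1} {u2.3} {u3.3}, out.j its boundary

{out.1, u2.1} {out.2, u3.2} {out.3, u2.2} {u1.1} {u1.2, u1.3, u3.1} {u2.3} {u3.3}


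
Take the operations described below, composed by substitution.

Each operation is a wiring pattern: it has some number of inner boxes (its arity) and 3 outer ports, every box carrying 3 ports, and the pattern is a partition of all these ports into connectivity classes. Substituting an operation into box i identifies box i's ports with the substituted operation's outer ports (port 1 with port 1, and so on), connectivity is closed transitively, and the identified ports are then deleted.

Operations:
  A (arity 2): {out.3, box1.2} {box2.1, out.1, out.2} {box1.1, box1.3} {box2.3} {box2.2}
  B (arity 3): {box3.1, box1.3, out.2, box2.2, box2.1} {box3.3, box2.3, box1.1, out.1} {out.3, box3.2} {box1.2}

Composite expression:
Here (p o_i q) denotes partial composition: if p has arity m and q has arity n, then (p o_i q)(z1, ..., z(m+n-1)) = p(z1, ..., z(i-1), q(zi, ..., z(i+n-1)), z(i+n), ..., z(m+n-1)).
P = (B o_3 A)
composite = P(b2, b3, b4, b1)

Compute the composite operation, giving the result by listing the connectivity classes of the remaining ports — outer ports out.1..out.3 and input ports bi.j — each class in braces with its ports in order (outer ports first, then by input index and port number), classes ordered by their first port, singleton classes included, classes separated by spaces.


{out.1, b2.1, b3.3, b4.2} {out.2, out.3, b1.1, b2.3, b3.1, b3.2} {b1.2} {b1.3} {b2.2} {b4.1, b4.3}

Substituting into B glues patterns; closure does the rest.
composing A on (b4, b1), with out.j its own outer ports: {out.1, out.2, b1.1} {out.3, b4.2} {b1.2} {b1.3} {b4.1, b4.3}
composing B on (b2, b3, b4, b1), with out.j its own outer ports: {out.1, b2.1, b3.3, b4.2} {out.2, out.3, b1.1, b2.3, b3.1, b3.2} {b1.2} {b1.3} {b2.2} {b4.1, b4.3}


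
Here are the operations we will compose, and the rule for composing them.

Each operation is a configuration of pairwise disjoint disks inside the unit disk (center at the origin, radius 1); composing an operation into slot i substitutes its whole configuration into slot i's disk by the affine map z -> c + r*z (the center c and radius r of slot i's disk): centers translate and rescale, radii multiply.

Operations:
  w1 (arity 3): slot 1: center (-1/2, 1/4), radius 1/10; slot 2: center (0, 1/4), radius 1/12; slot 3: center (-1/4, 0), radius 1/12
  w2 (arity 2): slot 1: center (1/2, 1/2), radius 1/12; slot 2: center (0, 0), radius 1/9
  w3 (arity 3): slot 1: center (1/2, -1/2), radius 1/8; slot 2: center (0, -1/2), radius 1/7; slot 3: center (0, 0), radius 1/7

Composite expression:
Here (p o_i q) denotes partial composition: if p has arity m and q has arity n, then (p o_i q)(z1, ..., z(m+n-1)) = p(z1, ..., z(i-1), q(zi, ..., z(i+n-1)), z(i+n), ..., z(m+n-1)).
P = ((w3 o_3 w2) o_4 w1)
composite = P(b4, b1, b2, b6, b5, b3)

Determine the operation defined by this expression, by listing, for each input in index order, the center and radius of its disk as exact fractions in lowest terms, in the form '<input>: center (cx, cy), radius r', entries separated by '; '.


Affine substitution under w3: radii multiply and b-centers shift.
tracing b4 down its 1-map path: center (1/2, -1/2), radius 1/8
tracing b1 down its 1-map path: center (0, -1/2), radius 1/7
tracing b2 down its 2-map path: center (1/14, 1/14), radius 1/84
tracing b6 down its 3-map path: center (-1/126, 1/252), radius 1/630
tracing b5 down its 3-map path: center (0, 1/252), radius 1/756
tracing b3 down its 3-map path: center (-1/252, 0), radius 1/756

b1: center (0, -1/2), radius 1/7; b2: center (1/14, 1/14), radius 1/84; b3: center (-1/252, 0), radius 1/756; b4: center (1/2, -1/2), radius 1/8; b5: center (0, 1/252), radius 1/756; b6: center (-1/126, 1/252), radius 1/630


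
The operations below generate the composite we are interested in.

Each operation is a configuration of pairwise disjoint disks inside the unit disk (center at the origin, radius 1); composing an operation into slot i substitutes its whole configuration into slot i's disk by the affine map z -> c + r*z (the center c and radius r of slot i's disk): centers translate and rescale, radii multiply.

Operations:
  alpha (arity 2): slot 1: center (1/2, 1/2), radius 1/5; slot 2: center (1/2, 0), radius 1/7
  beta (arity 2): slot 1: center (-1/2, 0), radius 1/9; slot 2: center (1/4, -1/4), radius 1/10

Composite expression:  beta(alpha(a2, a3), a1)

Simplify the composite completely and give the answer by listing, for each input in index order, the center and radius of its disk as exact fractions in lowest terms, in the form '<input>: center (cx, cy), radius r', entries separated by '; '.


Below beta, radii multiply path by path; the a-disk centers shift.
a2: after 2 affine steps, its disk has center (-4/9, 1/18), radius 1/45
a3: after 2 affine steps, its disk has center (-4/9, 0), radius 1/63
a1: after 1 affine step, its disk has center (1/4, -1/4), radius 1/10

a1: center (1/4, -1/4), radius 1/10; a2: center (-4/9, 1/18), radius 1/45; a3: center (-4/9, 0), radius 1/63


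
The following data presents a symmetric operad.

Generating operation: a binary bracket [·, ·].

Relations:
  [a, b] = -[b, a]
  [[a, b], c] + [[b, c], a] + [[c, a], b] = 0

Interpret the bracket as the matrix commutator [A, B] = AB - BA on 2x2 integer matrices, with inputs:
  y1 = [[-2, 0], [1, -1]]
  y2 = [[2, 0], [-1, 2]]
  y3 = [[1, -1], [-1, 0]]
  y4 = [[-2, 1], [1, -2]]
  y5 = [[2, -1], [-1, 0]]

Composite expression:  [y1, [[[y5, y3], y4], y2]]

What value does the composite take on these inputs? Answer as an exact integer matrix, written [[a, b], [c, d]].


[y5, y3] = [[0, -1], [1, 0]]
[[y5, y3], y4] = [[-2, 0], [0, 2]]
[[[y5, y3], y4], y2] = [[0, 0], [-4, 0]]
[y1, [[[y5, y3], y4], y2]] = [[0, 0], [-4, 0]]

[[0, 0], [-4, 0]]


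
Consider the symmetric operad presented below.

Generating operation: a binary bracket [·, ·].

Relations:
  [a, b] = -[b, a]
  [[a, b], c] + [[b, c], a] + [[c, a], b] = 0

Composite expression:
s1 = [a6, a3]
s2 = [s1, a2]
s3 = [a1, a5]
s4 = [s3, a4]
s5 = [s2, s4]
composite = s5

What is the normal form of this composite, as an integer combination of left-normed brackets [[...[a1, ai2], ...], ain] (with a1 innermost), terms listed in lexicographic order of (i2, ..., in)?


-[[[[[a1, a5], a4], a2], a3], a6] + [[[[[a1, a5], a4], a2], a6], a3] + [[[[[a1, a5], a4], a3], a6], a2] - [[[[[a1, a5], a4], a6], a3], a2]


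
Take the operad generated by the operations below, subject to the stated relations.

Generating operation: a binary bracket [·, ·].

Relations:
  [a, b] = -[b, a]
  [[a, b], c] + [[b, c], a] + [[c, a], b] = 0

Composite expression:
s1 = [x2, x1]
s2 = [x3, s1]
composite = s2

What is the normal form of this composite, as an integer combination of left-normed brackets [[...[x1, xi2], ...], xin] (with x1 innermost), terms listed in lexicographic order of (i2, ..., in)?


[[x1, x2], x3]


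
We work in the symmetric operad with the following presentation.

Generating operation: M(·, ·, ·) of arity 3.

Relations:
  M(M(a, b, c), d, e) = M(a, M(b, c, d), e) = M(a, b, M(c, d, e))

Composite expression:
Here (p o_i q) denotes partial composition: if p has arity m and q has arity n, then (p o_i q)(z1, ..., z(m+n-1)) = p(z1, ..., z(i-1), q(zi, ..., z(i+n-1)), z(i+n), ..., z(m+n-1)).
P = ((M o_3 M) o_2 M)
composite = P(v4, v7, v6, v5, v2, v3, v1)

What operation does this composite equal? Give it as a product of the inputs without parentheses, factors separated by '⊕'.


v4 ⊕ v7 ⊕ v6 ⊕ v5 ⊕ v2 ⊕ v3 ⊕ v1

The M-tree's shape is irrelevant; the v-reading-order decides.
M(v7, v6, v5) flattens to v7 ⊕ v6 ⊕ v5
M(v2, v3, v1) flattens to v2 ⊕ v3 ⊕ v1
M(v4, M(v7, v6, v5), M(v2, v3, v1)) flattens to v4 ⊕ v7 ⊕ v6 ⊕ v5 ⊕ v2 ⊕ v3 ⊕ v1


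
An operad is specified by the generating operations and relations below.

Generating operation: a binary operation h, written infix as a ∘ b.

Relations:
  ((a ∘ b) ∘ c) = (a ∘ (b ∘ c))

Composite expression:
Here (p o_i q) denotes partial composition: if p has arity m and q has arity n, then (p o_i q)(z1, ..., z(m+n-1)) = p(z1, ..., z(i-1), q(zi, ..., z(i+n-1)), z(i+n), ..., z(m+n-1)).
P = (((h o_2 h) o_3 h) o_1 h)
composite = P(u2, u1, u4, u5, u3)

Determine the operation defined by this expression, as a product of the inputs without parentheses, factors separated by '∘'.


Associativity of h dissolves the nesting; only the u-input order survives.
(u2 ∘ u1) flattens to u2 ∘ u1
(u5 ∘ u3) flattens to u5 ∘ u3
(u4 ∘ (u5 ∘ u3)) flattens to u4 ∘ u5 ∘ u3
((u2 ∘ u1) ∘ (u4 ∘ (u5 ∘ u3))) flattens to u2 ∘ u1 ∘ u4 ∘ u5 ∘ u3

u2 ∘ u1 ∘ u4 ∘ u5 ∘ u3
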